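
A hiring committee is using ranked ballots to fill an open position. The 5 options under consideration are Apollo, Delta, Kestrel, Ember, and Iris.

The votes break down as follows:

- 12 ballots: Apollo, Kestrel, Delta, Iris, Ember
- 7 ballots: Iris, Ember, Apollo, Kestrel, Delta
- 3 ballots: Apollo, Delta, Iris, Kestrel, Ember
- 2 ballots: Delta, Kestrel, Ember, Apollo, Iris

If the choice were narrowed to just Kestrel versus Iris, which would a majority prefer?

Ballots ranking Kestrel above Iris: 12+2 = 14.
Ballots ranking Iris above Kestrel: 7+3 = 10.
Kestrel wins the head-to-head, 14–10.

Kestrel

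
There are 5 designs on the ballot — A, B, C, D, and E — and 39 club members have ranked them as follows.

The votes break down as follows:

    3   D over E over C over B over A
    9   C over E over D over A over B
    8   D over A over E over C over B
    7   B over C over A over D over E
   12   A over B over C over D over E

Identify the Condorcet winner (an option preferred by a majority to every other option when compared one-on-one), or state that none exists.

None — there is no Condorcet winner

Head-to-head results (39 voters total):
A vs B: A wins 29–10.
A vs C: A wins 20–19.
A vs D: D wins 20–19.
A vs E: A wins 27–12.
B vs C: C wins 20–19.
B vs D: D wins 20–19.
B vs E: E wins 20–19.
C vs D: C wins 28–11.
C vs E: C wins 28–11.
D vs E: D wins 30–9.
No candidate beats all others: A beats C beats D beats A, a majority cycle.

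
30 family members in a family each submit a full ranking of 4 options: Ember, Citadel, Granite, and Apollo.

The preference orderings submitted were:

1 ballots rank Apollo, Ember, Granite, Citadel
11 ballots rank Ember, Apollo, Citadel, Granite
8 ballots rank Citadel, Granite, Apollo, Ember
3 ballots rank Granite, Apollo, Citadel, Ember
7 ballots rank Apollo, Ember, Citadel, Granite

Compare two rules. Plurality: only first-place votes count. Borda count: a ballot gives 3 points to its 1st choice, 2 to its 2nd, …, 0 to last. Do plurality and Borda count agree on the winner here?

Plurality first-place counts: Ember 11, Citadel 8, Granite 3, Apollo 8 → Ember.
Borda totals: Ember 49, Citadel 45, Granite 26, Apollo 60 → Apollo.
The two rules disagree: plurality picks Ember, Borda picks Apollo.

No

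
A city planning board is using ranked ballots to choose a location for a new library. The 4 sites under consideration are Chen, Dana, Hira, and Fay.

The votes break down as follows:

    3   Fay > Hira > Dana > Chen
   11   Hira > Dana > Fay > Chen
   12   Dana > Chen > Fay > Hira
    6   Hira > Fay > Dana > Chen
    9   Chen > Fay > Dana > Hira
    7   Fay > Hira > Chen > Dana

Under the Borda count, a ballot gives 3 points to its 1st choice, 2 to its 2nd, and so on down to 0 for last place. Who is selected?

Fay

Borda scores:
  Chen: 3·0 + 11·0 + 12·2 + 6·0 + 9·3 + 7·1 = 58
  Dana: 3·1 + 11·2 + 12·3 + 6·1 + 9·1 + 7·0 = 76
  Hira: 3·2 + 11·3 + 12·0 + 6·3 + 9·0 + 7·2 = 71
  Fay: 3·3 + 11·1 + 12·1 + 6·2 + 9·2 + 7·3 = 83
Fay has the highest total.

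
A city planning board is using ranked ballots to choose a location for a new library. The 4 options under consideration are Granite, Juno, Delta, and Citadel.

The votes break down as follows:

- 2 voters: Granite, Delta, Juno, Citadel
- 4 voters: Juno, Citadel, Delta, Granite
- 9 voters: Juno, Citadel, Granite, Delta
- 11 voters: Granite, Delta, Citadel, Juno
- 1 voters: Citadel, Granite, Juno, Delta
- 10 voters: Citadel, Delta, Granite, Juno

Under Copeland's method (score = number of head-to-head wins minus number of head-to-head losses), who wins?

Citadel

Pairwise results:
  Granite vs Juno: Granite wins 24–13.
  Granite vs Delta: Granite wins 23–14.
  Granite vs Citadel: Citadel wins 24–13.
  Juno vs Delta: Delta wins 23–14.
  Juno vs Citadel: Citadel wins 22–15.
  Delta vs Citadel: Citadel wins 24–13.
Copeland scores (wins − losses):
  Granite: 2 − 1 = 1
  Juno: 0 − 3 = -3
  Delta: 1 − 2 = -1
  Citadel: 3 − 0 = 3
Citadel has the best Copeland score.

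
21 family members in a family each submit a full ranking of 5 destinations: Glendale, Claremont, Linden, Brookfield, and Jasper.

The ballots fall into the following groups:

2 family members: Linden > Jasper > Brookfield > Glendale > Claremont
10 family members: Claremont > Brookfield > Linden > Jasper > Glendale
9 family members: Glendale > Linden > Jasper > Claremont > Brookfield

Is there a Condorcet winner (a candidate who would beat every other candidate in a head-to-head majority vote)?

Head-to-head results (21 voters total):
Glendale vs Claremont: Glendale wins 11–10.
Glendale vs Linden: Linden wins 12–9.
Glendale vs Brookfield: Brookfield wins 12–9.
Glendale vs Jasper: Jasper wins 12–9.
Claremont vs Linden: Linden wins 11–10.
Claremont vs Brookfield: Claremont wins 19–2.
Claremont vs Jasper: Jasper wins 11–10.
Linden vs Brookfield: Linden wins 11–10.
Linden vs Jasper: Linden wins 21–0.
Brookfield vs Jasper: Jasper wins 11–10.
Linden beats each rival — Glendale (12–9), Claremont (11–10), Brookfield (11–10), Jasper (21–0) — so Linden is the Condorcet winner.

Yes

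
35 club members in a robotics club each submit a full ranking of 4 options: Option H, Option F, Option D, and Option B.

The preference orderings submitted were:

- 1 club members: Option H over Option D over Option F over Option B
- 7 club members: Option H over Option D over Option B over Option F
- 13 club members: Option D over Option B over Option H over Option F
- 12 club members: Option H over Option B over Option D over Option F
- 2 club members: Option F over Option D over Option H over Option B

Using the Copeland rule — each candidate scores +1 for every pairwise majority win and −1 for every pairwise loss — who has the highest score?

Option H

Pairwise results:
  Option H vs Option F: Option H wins 33–2.
  Option H vs Option D: Option H wins 20–15.
  Option H vs Option B: Option H wins 22–13.
  Option F vs Option D: Option D wins 33–2.
  Option F vs Option B: Option B wins 32–3.
  Option D vs Option B: Option D wins 23–12.
Copeland scores (wins − losses):
  Option H: 3 − 0 = 3
  Option F: 0 − 3 = -3
  Option D: 2 − 1 = 1
  Option B: 1 − 2 = -1
Option H has the best Copeland score.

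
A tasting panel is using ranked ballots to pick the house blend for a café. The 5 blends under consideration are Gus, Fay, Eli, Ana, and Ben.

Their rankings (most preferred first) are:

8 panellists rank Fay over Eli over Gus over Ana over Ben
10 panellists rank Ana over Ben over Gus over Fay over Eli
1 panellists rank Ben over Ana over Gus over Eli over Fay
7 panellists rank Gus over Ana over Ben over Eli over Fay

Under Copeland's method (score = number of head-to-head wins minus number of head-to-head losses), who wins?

Gus

Pairwise results:
  Gus vs Fay: Gus wins 18–8.
  Gus vs Eli: Gus wins 18–8.
  Gus vs Ana: Gus wins 15–11.
  Gus vs Ben: Gus wins 15–11.
  Fay vs Eli: Fay wins 18–8.
  Fay vs Ana: Ana wins 18–8.
  Fay vs Ben: Ben wins 18–8.
  Eli vs Ana: Ana wins 18–8.
  Eli vs Ben: Ben wins 18–8.
  Ana vs Ben: Ana wins 25–1.
Copeland scores (wins − losses):
  Gus: 4 − 0 = 4
  Fay: 1 − 3 = -2
  Eli: 0 − 4 = -4
  Ana: 3 − 1 = 2
  Ben: 2 − 2 = 0
Gus has the best Copeland score.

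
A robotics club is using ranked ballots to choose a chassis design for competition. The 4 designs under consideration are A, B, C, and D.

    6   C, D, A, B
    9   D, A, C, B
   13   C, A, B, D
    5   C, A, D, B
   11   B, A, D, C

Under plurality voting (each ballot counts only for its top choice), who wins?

C

First-place vote totals:
  A: 0
  B: 11
  C: 24
  D: 9
C has the most first-place votes.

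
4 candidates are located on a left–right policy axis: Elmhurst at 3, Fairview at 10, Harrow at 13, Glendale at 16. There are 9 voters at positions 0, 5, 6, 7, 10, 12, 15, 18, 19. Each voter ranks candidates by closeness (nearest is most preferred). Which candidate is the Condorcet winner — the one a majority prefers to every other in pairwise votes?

With single-peaked preferences on a line, the Condorcet winner is the candidate closest to the median voter.
The median voter (position 10) is closest to Fairview at 10.
Check: Fairview vs Harrow — voters closer to Fairview: 5 of 9.

Fairview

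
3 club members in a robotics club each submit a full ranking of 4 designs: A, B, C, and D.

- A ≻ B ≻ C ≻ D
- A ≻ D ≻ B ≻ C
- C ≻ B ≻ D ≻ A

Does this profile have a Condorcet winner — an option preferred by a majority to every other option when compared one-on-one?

Yes

Head-to-head results (3 voters total):
A vs B: A wins 2–1.
A vs C: A wins 2–1.
A vs D: A wins 2–1.
B vs C: B wins 2–1.
B vs D: B wins 2–1.
C vs D: C wins 2–1.
A beats each rival — B (2–1), C (2–1), D (2–1) — so A is the Condorcet winner.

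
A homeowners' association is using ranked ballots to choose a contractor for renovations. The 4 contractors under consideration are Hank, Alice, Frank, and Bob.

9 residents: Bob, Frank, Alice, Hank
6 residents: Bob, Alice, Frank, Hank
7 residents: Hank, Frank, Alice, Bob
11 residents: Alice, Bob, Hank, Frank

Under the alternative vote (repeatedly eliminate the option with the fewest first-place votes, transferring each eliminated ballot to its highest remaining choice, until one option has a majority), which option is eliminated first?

Round 1: Bob 15, Alice 11, Hank 7, Frank 0. Frank has the fewest and is eliminated.
Round 2: Bob 15, Alice 11, Hank 7. Hank has the fewest and is eliminated.
Round 3: Alice 18, Bob 15. Alice has a majority.

Frank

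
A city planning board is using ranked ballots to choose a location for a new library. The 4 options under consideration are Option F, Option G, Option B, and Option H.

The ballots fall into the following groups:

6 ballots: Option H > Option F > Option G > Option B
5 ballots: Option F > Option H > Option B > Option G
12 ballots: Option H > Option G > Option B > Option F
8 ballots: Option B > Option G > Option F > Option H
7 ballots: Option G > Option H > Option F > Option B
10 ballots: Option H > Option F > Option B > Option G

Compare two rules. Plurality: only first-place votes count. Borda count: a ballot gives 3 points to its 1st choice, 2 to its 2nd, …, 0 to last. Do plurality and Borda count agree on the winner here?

Yes

Plurality first-place counts: Option F 5, Option G 7, Option B 8, Option H 28 → Option H.
Borda totals: Option F 62, Option G 67, Option B 51, Option H 108 → Option H.
The two rules agree on Option H.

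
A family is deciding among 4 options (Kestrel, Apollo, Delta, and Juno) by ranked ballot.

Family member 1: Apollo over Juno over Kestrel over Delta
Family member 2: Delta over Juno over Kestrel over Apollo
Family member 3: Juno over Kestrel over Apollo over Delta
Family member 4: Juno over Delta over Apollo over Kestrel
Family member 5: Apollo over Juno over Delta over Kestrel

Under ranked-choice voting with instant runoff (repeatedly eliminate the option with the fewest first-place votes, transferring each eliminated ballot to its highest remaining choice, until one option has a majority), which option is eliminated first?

Kestrel

Round 1: Apollo 2, Juno 2, Delta 1, Kestrel 0. Kestrel has the fewest and is eliminated.
Round 2: Apollo 2, Juno 2, Delta 1. Delta has the fewest and is eliminated.
Round 3: Juno 3, Apollo 2. Juno has a majority.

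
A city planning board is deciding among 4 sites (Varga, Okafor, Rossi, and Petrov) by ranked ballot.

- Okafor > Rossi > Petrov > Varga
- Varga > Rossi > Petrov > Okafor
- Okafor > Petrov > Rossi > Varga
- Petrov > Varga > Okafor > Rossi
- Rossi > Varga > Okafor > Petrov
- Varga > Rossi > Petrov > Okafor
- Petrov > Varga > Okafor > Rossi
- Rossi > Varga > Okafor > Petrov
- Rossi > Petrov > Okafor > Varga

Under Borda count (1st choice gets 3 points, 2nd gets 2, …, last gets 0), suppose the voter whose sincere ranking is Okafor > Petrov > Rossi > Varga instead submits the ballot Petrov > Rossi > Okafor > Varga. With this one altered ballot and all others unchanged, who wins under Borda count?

Borda totals with the altered ballot: Varga 14, Okafor 9, Rossi 17, Petrov 14.
The winner is unchanged: still Rossi.

Rossi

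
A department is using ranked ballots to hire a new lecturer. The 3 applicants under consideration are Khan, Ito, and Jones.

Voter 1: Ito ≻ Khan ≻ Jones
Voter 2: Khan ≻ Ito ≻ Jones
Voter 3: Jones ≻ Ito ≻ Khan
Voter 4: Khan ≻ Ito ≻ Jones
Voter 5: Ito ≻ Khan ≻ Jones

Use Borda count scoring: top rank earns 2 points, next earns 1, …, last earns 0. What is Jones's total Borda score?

2

Borda scores:
  Khan: 1 + 2 + 0 + 2 + 1 = 6
  Ito: 2 + 1 + 1 + 1 + 2 = 7
  Jones: 0 + 0 + 2 + 0 + 0 = 2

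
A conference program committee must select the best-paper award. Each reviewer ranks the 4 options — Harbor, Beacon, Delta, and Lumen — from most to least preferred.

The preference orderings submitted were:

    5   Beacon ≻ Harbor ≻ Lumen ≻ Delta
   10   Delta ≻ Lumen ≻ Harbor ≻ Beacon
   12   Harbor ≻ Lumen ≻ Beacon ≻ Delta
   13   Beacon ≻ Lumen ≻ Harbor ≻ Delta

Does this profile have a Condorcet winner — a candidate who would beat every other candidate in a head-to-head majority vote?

Yes

Head-to-head results (40 voters total):
Harbor vs Beacon: Harbor wins 22–18.
Harbor vs Delta: Harbor wins 30–10.
Harbor vs Lumen: Lumen wins 23–17.
Beacon vs Delta: Beacon wins 30–10.
Beacon vs Lumen: Lumen wins 22–18.
Delta vs Lumen: Lumen wins 30–10.
Lumen beats each rival — Harbor (23–17), Beacon (22–18), Delta (30–10) — so Lumen is the Condorcet winner.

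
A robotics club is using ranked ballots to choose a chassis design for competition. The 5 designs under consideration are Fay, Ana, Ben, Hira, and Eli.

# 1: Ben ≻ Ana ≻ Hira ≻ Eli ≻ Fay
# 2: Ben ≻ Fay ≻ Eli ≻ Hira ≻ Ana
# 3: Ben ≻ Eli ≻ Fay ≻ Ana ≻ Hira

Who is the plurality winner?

First-place vote totals:
  Fay: 0
  Ana: 0
  Ben: 3
  Hira: 0
  Eli: 0
Ben has the most first-place votes.

Ben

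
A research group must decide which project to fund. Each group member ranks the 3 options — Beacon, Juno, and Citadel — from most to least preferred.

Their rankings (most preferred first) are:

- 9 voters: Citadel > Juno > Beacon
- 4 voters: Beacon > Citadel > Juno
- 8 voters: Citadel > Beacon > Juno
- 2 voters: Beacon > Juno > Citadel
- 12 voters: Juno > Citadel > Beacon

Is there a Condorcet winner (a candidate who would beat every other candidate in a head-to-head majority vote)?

Head-to-head results (35 voters total):
Beacon vs Juno: Juno wins 21–14.
Beacon vs Citadel: Citadel wins 29–6.
Juno vs Citadel: Citadel wins 21–14.
Citadel beats each rival — Beacon (29–6), Juno (21–14) — so Citadel is the Condorcet winner.

Yes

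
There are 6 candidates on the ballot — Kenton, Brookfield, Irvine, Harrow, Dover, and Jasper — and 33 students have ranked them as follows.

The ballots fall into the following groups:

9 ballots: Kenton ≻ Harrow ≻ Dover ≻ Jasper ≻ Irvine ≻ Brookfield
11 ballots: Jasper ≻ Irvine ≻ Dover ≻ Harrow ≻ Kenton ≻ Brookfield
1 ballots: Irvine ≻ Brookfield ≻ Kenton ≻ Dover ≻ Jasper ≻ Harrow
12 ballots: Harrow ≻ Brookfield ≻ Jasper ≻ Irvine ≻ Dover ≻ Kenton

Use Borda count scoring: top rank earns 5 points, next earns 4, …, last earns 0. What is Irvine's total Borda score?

82

Borda scores:
  Kenton: 9·5 + 11·1 + 3 + 12·0 = 59
  Brookfield: 9·0 + 11·0 + 4 + 12·4 = 52
  Irvine: 9·1 + 11·4 + 5 + 12·2 = 82
  Harrow: 9·4 + 11·2 + 0 + 12·5 = 118
  Dover: 9·3 + 11·3 + 2 + 12·1 = 74
  Jasper: 9·2 + 11·5 + 1 + 12·3 = 110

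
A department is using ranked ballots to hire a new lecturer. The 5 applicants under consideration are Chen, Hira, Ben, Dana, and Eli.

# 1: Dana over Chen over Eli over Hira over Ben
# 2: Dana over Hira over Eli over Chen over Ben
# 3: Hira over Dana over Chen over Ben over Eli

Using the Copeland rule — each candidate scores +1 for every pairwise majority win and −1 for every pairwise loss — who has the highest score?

Pairwise results:
  Chen vs Hira: Hira wins 2–1.
  Chen vs Ben: Chen wins 3–0.
  Chen vs Dana: Dana wins 3–0.
  Chen vs Eli: Chen wins 2–1.
  Hira vs Ben: Hira wins 3–0.
  Hira vs Dana: Dana wins 2–1.
  Hira vs Eli: Hira wins 2–1.
  Ben vs Dana: Dana wins 3–0.
  Ben vs Eli: Eli wins 2–1.
  Dana vs Eli: Dana wins 3–0.
Copeland scores (wins − losses):
  Chen: 2 − 2 = 0
  Hira: 3 − 1 = 2
  Ben: 0 − 4 = -4
  Dana: 4 − 0 = 4
  Eli: 1 − 3 = -2
Dana has the best Copeland score.

Dana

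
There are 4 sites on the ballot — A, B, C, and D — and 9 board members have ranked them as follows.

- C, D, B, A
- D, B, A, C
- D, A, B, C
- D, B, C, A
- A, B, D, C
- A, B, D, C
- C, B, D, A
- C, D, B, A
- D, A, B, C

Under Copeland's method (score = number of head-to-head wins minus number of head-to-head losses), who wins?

Pairwise results:
  A vs B: B wins 5–4.
  A vs C: A wins 5–4.
  A vs D: D wins 7–2.
  B vs C: B wins 6–3.
  B vs D: D wins 6–3.
  C vs D: D wins 6–3.
Copeland scores (wins − losses):
  A: 1 − 2 = -1
  B: 2 − 1 = 1
  C: 0 − 3 = -3
  D: 3 − 0 = 3
D has the best Copeland score.

D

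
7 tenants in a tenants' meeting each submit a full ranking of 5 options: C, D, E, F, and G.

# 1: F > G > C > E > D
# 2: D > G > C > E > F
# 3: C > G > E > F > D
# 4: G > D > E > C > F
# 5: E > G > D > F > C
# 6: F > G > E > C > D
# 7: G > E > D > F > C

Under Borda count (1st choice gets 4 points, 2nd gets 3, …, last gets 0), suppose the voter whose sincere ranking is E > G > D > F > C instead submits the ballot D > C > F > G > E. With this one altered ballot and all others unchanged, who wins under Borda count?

G

Borda totals with the altered ballot: C 13, D 13, E 11, F 12, G 21.
The winner is unchanged: still G.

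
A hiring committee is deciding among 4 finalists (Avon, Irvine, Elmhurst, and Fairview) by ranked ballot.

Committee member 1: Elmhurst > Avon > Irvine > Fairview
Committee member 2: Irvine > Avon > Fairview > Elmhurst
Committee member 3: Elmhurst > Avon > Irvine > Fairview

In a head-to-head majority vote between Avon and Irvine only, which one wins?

Avon

Ballots ranking Avon above Irvine: 2.
Ballots ranking Irvine above Avon: 1.
Avon wins the head-to-head, 2–1.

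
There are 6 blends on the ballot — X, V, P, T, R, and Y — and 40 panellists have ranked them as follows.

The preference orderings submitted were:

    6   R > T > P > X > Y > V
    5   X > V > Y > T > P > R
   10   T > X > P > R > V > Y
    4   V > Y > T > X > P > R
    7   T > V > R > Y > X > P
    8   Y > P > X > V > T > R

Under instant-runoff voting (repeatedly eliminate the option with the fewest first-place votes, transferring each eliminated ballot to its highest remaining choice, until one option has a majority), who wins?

T

Round 1: T 17, Y 8, R 6, X 5, V 4, P 0. P has the fewest and is eliminated.
Round 2: T 17, Y 8, R 6, X 5, V 4. V has the fewest and is eliminated.
Round 3: T 17, Y 12, R 6, X 5. X has the fewest and is eliminated.
Round 4: T 17, Y 17, R 6. R has the fewest and is eliminated.
Round 5: T 23, Y 17. T has a majority.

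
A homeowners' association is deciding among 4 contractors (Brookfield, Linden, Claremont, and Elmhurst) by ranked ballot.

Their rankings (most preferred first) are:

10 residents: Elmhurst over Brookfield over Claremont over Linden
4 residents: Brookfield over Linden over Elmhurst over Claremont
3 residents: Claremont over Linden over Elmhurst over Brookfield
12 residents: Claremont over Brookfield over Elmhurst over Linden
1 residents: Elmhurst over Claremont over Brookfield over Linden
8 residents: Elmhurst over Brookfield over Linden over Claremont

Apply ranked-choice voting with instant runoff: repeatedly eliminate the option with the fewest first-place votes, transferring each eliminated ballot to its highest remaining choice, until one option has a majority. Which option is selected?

Elmhurst

Round 1: Elmhurst 19, Claremont 15, Brookfield 4, Linden 0. Linden has the fewest and is eliminated.
Round 2: Elmhurst 19, Claremont 15, Brookfield 4. Brookfield has the fewest and is eliminated.
Round 3: Elmhurst 23, Claremont 15. Elmhurst has a majority.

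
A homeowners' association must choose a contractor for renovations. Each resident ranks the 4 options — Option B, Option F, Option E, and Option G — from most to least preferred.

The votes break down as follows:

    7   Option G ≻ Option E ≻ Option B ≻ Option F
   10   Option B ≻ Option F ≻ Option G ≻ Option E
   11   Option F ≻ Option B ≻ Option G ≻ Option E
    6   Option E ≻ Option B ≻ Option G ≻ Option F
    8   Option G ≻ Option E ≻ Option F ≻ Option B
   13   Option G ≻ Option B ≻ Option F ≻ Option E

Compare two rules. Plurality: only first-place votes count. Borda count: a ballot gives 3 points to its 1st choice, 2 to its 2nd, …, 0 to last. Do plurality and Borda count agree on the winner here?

Yes

Plurality first-place counts: Option B 10, Option F 11, Option E 6, Option G 28 → Option G.
Borda totals: Option B 97, Option F 74, Option E 48, Option G 111 → Option G.
The two rules agree on Option G.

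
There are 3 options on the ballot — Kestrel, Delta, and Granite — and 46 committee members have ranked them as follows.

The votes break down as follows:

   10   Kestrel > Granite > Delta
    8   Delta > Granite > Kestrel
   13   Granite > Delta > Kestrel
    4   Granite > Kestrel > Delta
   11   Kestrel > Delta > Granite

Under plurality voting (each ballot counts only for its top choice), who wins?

First-place vote totals:
  Kestrel: 21
  Delta: 8
  Granite: 17
Kestrel has the most first-place votes.

Kestrel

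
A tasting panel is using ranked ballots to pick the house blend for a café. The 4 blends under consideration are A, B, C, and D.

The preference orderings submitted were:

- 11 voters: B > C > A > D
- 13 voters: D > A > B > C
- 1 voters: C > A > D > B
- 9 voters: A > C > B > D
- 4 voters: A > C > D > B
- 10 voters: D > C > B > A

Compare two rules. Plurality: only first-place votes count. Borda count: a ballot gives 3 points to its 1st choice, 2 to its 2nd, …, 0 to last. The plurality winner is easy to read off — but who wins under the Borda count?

A

Plurality first-place counts: A 13, B 11, C 1, D 23 → D.
Borda totals: A 78, B 65, C 71, D 74 → A.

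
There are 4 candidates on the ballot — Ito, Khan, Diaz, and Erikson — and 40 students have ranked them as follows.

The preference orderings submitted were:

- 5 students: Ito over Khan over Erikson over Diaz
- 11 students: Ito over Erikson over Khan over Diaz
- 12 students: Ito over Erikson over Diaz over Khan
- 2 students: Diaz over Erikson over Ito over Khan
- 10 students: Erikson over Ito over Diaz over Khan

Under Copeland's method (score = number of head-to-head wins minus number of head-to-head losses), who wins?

Ito

Pairwise results:
  Ito vs Khan: Ito wins 40–0.
  Ito vs Diaz: Ito wins 38–2.
  Ito vs Erikson: Ito wins 28–12.
  Khan vs Diaz: Diaz wins 24–16.
  Khan vs Erikson: Erikson wins 35–5.
  Diaz vs Erikson: Erikson wins 38–2.
Copeland scores (wins − losses):
  Ito: 3 − 0 = 3
  Khan: 0 − 3 = -3
  Diaz: 1 − 2 = -1
  Erikson: 2 − 1 = 1
Ito has the best Copeland score.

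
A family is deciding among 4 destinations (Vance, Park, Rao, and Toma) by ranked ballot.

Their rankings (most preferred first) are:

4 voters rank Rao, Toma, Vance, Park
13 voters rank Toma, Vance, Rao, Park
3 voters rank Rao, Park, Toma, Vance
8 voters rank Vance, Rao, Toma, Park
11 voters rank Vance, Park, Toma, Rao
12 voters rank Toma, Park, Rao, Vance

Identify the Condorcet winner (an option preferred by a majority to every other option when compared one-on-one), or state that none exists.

Toma

Head-to-head results (51 voters total):
Vance vs Park: Vance wins 36–15.
Vance vs Rao: Vance wins 32–19.
Vance vs Toma: Toma wins 32–19.
Park vs Rao: Rao wins 28–23.
Park vs Toma: Toma wins 37–14.
Rao vs Toma: Toma wins 36–15.
Toma beats each rival — Vance (32–19), Park (37–14), Rao (36–15) — so Toma is the Condorcet winner.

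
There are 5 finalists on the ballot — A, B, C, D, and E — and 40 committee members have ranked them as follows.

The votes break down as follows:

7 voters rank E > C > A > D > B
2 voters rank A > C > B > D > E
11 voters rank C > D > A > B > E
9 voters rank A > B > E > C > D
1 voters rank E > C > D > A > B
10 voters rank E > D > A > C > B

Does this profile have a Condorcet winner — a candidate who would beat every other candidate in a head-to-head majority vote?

Head-to-head results (40 voters total):
A vs B: A wins 40–0.
A vs C: A wins 21–19.
A vs D: D wins 22–18.
A vs E: A wins 22–18.
B vs C: C wins 31–9.
B vs D: D wins 29–11.
B vs E: B wins 22–18.
C vs D: C wins 30–10.
C vs E: E wins 27–13.
D vs E: E wins 27–13.
No candidate beats all others: A beats C beats D beats A, a majority cycle.

No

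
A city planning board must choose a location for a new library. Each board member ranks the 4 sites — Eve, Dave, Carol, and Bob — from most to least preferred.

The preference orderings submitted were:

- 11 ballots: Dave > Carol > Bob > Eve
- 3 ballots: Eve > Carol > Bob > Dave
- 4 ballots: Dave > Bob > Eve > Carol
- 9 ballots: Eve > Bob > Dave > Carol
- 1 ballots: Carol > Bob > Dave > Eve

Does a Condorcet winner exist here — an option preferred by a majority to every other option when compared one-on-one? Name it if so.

Head-to-head results (28 voters total):
Eve vs Dave: Dave wins 16–12.
Eve vs Carol: Eve wins 16–12.
Eve vs Bob: Bob wins 16–12.
Dave vs Carol: Dave wins 24–4.
Dave vs Bob: Dave wins 15–13.
Carol vs Bob: Carol wins 15–13.
Dave beats each rival — Eve (16–12), Carol (24–4), Bob (15–13) — so Dave is the Condorcet winner.

Dave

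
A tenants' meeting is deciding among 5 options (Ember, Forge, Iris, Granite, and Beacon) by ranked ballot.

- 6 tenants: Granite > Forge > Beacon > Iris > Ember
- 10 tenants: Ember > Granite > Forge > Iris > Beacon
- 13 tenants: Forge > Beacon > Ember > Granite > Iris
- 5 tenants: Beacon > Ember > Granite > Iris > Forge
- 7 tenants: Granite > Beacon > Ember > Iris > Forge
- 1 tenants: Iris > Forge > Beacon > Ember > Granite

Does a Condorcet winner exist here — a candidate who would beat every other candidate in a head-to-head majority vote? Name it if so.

There is no Condorcet winner

Head-to-head results (42 voters total):
Ember vs Forge: Ember wins 22–20.
Ember vs Iris: Ember wins 35–7.
Ember vs Granite: Ember wins 29–13.
Ember vs Beacon: Beacon wins 32–10.
Forge vs Iris: Forge wins 29–13.
Forge vs Granite: Granite wins 28–14.
Forge vs Beacon: Forge wins 30–12.
Iris vs Granite: Granite wins 41–1.
Iris vs Beacon: Beacon wins 31–11.
Granite vs Beacon: Granite wins 23–19.
No candidate beats all others: Ember beats Forge beats Beacon beats Ember, a majority cycle.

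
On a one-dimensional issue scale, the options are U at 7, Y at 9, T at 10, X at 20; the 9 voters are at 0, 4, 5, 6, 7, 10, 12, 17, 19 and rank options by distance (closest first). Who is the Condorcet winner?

U

With single-peaked preferences on a line, the Condorcet winner is the candidate closest to the median voter.
The median voter (position 7) is closest to U at 7.
Check: U vs X — voters closer to U: 7 of 9.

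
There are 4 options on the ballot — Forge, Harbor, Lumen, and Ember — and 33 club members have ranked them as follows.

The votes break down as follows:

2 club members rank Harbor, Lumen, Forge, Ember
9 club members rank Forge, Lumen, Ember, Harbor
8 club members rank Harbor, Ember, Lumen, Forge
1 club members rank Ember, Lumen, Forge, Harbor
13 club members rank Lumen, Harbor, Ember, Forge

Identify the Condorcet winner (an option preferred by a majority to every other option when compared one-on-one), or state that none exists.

Lumen

Head-to-head results (33 voters total):
Forge vs Harbor: Harbor wins 23–10.
Forge vs Lumen: Lumen wins 24–9.
Forge vs Ember: Ember wins 22–11.
Harbor vs Lumen: Lumen wins 23–10.
Harbor vs Ember: Harbor wins 23–10.
Lumen vs Ember: Lumen wins 24–9.
Lumen beats each rival — Forge (24–9), Harbor (23–10), Ember (24–9) — so Lumen is the Condorcet winner.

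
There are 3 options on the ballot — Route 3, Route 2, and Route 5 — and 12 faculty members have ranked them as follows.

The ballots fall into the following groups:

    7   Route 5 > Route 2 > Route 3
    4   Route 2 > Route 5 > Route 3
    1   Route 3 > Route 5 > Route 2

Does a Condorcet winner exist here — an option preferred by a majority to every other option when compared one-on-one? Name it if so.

Route 5

Head-to-head results (12 voters total):
Route 3 vs Route 2: Route 2 wins 11–1.
Route 3 vs Route 5: Route 5 wins 11–1.
Route 2 vs Route 5: Route 5 wins 8–4.
Route 5 beats each rival — Route 3 (11–1), Route 2 (8–4) — so Route 5 is the Condorcet winner.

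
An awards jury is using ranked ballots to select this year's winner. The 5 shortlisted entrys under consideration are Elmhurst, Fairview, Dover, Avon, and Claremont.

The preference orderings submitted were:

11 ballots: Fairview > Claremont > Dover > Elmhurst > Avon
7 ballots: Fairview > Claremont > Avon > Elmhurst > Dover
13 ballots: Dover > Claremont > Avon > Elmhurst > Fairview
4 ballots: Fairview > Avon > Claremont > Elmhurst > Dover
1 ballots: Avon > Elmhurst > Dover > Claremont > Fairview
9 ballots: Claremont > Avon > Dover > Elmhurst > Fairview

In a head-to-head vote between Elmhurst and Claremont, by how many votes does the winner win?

43

Ballots ranking Elmhurst above Claremont: 1.
Ballots ranking Claremont above Elmhurst: 11+7+13+4+9 = 44.
Claremont wins 44–1, a margin of 43.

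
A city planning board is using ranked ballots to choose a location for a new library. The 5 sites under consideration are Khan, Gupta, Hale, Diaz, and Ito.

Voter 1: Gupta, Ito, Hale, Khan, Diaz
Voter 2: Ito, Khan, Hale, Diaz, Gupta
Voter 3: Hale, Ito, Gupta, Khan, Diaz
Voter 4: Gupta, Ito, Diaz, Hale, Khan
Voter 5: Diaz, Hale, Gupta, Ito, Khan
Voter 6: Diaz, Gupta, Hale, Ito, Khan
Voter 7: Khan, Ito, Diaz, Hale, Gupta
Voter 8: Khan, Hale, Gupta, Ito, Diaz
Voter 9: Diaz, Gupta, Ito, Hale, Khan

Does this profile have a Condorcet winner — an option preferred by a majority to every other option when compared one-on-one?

No

Head-to-head results (9 voters total):
Khan vs Gupta: Gupta wins 6–3.
Khan vs Hale: Hale wins 6–3.
Khan vs Diaz: Khan wins 5–4.
Khan vs Ito: Ito wins 7–2.
Gupta vs Hale: Hale wins 5–4.
Gupta vs Diaz: Diaz wins 5–4.
Gupta vs Ito: Gupta wins 6–3.
Hale vs Diaz: Diaz wins 5–4.
Hale vs Ito: Ito wins 5–4.
Diaz vs Ito: Ito wins 6–3.
No candidate beats all others: Khan beats Diaz beats Gupta beats Khan, a majority cycle.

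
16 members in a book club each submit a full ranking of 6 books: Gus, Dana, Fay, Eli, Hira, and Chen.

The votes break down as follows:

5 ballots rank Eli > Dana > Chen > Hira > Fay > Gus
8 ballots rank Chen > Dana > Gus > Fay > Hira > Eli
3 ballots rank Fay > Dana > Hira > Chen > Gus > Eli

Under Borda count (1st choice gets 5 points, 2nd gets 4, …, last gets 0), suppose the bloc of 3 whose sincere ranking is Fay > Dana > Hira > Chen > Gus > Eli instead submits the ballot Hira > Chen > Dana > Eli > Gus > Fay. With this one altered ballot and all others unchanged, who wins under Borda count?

Chen

Borda totals with the altered ballot: Gus 27, Dana 61, Fay 21, Eli 31, Hira 33, Chen 67.
The switch changes the winner from Dana to Chen.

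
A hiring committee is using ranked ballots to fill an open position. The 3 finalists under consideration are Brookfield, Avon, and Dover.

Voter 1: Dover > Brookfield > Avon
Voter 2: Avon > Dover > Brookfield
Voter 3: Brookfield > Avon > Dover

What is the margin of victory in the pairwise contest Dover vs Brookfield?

1

Ballots ranking Dover above Brookfield: 2.
Ballots ranking Brookfield above Dover: 1.
Dover wins 2–1, a margin of 1.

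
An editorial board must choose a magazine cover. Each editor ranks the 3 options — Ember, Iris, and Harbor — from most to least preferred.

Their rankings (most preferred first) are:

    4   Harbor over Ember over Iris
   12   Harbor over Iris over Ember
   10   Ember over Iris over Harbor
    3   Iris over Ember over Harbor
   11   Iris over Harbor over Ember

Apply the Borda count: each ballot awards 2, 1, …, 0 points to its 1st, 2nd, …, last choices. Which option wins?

Iris

Borda scores:
  Ember: 4·1 + 12·0 + 10·2 + 3·1 + 11·0 = 27
  Iris: 4·0 + 12·1 + 10·1 + 3·2 + 11·2 = 50
  Harbor: 4·2 + 12·2 + 10·0 + 3·0 + 11·1 = 43
Iris has the highest total.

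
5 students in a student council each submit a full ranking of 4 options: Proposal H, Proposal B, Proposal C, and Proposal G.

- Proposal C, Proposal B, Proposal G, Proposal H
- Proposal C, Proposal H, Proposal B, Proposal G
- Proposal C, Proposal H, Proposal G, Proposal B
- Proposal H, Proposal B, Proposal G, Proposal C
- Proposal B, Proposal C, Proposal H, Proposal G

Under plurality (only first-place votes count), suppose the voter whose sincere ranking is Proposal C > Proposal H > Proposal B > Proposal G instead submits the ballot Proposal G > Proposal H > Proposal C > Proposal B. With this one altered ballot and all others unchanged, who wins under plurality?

First-place totals with the altered ballot: Proposal H 1, Proposal B 1, Proposal C 2, Proposal G 1.
The winner is unchanged: still Proposal C.

Proposal C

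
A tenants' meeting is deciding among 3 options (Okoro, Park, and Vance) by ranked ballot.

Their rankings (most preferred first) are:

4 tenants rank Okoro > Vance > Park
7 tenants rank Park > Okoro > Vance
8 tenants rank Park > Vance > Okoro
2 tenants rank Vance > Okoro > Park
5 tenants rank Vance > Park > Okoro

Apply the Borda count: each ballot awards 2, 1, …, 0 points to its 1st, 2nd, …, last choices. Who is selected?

Park

Borda scores:
  Okoro: 4·2 + 7·1 + 8·0 + 2·1 + 5·0 = 17
  Park: 4·0 + 7·2 + 8·2 + 2·0 + 5·1 = 35
  Vance: 4·1 + 7·0 + 8·1 + 2·2 + 5·2 = 26
Park has the highest total.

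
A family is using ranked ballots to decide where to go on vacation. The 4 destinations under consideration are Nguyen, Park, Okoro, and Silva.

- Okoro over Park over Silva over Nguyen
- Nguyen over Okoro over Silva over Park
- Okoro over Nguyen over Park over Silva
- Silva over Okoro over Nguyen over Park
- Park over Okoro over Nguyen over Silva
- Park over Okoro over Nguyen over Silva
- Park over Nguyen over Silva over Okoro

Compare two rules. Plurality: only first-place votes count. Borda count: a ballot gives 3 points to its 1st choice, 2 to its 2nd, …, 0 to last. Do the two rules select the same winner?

Plurality first-place counts: Nguyen 1, Park 3, Okoro 2, Silva 1 → Park.
Borda totals: Nguyen 10, Park 12, Okoro 14, Silva 6 → Okoro.
The two rules disagree: plurality picks Park, Borda picks Okoro.

No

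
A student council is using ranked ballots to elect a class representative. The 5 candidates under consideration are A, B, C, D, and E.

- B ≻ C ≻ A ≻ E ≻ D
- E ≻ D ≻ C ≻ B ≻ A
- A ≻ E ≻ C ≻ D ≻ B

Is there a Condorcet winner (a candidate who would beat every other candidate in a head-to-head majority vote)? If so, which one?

Head-to-head results (3 voters total):
A vs B: B wins 2–1.
A vs C: C wins 2–1.
A vs D: A wins 2–1.
A vs E: A wins 2–1.
B vs C: C wins 2–1.
B vs D: D wins 2–1.
B vs E: E wins 2–1.
C vs D: C wins 2–1.
C vs E: E wins 2–1.
D vs E: E wins 3–0.
No candidate beats all others: A beats D beats B beats A, a majority cycle.

There is no Condorcet winner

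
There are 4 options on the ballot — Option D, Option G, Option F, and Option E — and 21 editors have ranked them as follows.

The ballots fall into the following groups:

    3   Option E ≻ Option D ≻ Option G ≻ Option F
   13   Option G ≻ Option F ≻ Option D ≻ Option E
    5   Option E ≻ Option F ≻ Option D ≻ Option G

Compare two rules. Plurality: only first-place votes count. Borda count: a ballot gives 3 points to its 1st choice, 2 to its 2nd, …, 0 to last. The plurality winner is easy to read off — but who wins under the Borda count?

Plurality first-place counts: Option D 0, Option G 13, Option F 0, Option E 8 → Option G.
Borda totals: Option D 24, Option G 42, Option F 36, Option E 24 → Option G.

Option G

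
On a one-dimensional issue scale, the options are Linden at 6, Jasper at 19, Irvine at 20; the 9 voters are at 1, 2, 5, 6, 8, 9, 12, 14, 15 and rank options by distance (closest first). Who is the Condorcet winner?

Linden

With single-peaked preferences on a line, the Condorcet winner is the candidate closest to the median voter.
The median voter (position 8) is closest to Linden at 6.
Check: Linden vs Irvine — voters closer to Linden: 7 of 9.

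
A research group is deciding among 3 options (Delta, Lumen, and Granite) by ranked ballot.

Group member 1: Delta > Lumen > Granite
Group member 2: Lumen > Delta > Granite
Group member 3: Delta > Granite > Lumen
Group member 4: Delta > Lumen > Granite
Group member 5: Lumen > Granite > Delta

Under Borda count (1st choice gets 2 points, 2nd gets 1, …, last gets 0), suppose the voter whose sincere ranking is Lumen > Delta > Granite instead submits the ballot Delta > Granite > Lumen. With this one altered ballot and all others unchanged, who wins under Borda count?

Borda totals with the altered ballot: Delta 8, Lumen 4, Granite 3.
The winner is unchanged: still Delta.

Delta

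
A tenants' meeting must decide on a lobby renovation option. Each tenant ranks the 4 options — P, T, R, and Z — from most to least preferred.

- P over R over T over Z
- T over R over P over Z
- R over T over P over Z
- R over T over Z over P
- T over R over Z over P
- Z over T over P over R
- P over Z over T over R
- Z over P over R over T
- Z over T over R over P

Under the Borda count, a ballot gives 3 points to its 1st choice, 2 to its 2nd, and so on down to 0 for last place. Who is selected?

T

Borda scores:
  P: 3 + 1 + 1 + 0 + 0 + 1 + 3 + 2 + 0 = 11
  T: 1 + 3 + 2 + 2 + 3 + 2 + 1 + 0 + 2 = 16
  R: 2 + 2 + 3 + 3 + 2 + 0 + 0 + 1 + 1 = 14
  Z: 0 + 0 + 0 + 1 + 1 + 3 + 2 + 3 + 3 = 13
T has the highest total.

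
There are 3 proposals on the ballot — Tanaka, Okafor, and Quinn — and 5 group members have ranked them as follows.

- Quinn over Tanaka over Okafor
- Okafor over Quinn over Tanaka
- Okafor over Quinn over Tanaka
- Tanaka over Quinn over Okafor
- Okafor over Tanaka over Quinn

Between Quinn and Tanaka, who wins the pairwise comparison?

Quinn

Ballots ranking Quinn above Tanaka: 3.
Ballots ranking Tanaka above Quinn: 2.
Quinn wins the head-to-head, 3–2.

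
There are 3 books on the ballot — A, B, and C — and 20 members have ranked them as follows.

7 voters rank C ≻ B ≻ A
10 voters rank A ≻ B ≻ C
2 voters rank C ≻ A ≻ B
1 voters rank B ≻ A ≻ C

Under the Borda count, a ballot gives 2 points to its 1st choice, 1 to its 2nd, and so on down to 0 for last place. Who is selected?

A

Borda scores:
  A: 7·0 + 10·2 + 2·1 + 1 = 23
  B: 7·1 + 10·1 + 2·0 + 2 = 19
  C: 7·2 + 10·0 + 2·2 + 0 = 18
A has the highest total.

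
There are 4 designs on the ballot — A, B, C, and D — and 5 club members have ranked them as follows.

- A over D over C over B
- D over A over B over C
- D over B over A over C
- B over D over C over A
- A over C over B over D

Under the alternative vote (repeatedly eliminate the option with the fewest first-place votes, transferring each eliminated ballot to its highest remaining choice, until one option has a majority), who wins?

Round 1: A 2, D 2, B 1, C 0. C has the fewest and is eliminated.
Round 2: A 2, D 2, B 1. B has the fewest and is eliminated.
Round 3: D 3, A 2. D has a majority.

D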